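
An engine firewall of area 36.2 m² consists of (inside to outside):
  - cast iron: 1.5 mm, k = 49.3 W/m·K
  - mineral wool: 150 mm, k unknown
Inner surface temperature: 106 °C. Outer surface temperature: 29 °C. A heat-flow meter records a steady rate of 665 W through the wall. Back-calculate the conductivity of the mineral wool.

k ≈ 0.0358 W/(m·K)

Model the wall as resistances in series:
R_cast iron = L/(kA) = 0.0015/(49.3×36.2) = 8.405×10^-7 K/W
Sum of known resistances R_other = 8.405×10^-7 K/W
Total R = ΔT/Q = 77/665 = 0.1158 K/W
R_mineral wool = R_total − R_other = 0.1158 K/W
k = L/(R·A) = 0.15/(0.1158×36.2)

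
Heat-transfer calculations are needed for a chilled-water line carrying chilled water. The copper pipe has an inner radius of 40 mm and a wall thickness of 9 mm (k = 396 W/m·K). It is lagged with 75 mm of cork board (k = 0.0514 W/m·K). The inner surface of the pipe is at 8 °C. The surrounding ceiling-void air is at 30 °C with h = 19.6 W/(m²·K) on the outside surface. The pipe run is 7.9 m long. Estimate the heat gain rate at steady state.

Per-layer cylindrical resistances, series-summed:
R_copper pipe wall = ln(49/40)/(2π×396×7.9) = 1.032×10^-5 K/W
R_cork board = ln(124/49)/(2π×0.0514×7.9) = 0.3639 K/W
R_outer film = 1/(h_o·2πr_oL) = 1/(19.6×2π×0.124×7.9) = 0.008289 K/W
R_total = 0.3722 K/W
Q = ΔT/R_total = 22/0.3722

Q ≈ 59.1 W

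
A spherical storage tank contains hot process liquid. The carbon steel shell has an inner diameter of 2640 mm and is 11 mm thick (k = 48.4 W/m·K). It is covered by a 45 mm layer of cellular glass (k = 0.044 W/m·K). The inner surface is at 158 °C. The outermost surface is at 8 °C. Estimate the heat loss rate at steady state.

Q ≈ 3370 W

Spherical conduction: R = (1/r_in − 1/r_out)/(4πk) per layer; series-sum.
R_carbon steel shell = (1/1.32 − 1/1.331)/(4π×48.4) = 1.029×10^-5 K/W
R_cellular glass = (1/1.331 − 1/1.376)/(4π×0.044) = 0.04444 K/W
R_total = 0.04445 K/W
Q = ΔT/R_total = 150/0.04445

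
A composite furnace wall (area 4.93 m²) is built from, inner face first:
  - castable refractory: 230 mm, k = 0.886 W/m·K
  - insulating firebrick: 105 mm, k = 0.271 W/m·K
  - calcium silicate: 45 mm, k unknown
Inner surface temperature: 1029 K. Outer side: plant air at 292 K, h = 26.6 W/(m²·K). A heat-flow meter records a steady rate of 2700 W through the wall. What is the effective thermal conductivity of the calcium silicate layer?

k ≈ 0.0681 W/(m·K)

Thermal resistances in series:
R_castable refractory = L/(kA) = 0.23/(0.886×4.93) = 0.05266 K/W
R_insulating firebrick = L/(kA) = 0.105/(0.271×4.93) = 0.07859 K/W
R_outer film = 1/(h_o·A) = 1/(26.6×4.93) = 0.007626 K/W
Sum of known resistances R_other = 0.1389 K/W
Total R = ΔT/Q = 737/2700 = 0.273 K/W
R_calcium silicate = R_total − R_other = 0.1341 K/W
k = L/(R·A) = 0.045/(0.1341×4.93)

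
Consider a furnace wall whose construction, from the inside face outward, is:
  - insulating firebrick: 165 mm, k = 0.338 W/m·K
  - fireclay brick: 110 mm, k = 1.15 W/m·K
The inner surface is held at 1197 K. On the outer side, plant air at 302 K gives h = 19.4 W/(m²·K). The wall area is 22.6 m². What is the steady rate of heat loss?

Q ≈ 31800 W

Series thermal resistances:
R_insulating firebrick = L/(kA) = 0.165/(0.338×22.6) = 0.0216 K/W
R_fireclay brick = L/(kA) = 0.11/(1.15×22.6) = 0.004232 K/W
R_outer film = 1/(h_o·A) = 1/(19.4×22.6) = 0.002281 K/W
R_total = 0.02811 K/W
Q = ΔT / R_total = 895 / 0.02811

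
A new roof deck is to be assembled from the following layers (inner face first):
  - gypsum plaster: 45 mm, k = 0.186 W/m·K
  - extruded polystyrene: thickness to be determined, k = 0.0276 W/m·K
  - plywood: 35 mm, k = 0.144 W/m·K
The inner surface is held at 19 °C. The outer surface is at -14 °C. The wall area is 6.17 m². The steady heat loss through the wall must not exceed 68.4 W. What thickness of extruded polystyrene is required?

Treating each layer as a thermal resistance in series:
R_gypsum plaster = L/(kA) = 0.045/(0.186×6.17) = 0.03921 K/W
R_plywood = L/(kA) = 0.035/(0.144×6.17) = 0.03939 K/W
Sum of the known resistances R_other = 0.0786 K/W
Required total resistance R_tot = ΔT/Q_allow = 33/68.4 = 0.4825 K/W
R_extruded polystyrene = R_tot − R_other = 0.4039 K/W
L = R·k·A = 0.4039×0.0276×6.17

L ≈ 68.8 mm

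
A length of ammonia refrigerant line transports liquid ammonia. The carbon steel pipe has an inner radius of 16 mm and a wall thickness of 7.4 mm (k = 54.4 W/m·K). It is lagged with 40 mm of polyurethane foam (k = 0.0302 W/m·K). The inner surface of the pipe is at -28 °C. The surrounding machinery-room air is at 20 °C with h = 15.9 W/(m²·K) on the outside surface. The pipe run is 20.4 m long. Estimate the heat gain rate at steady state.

Q ≈ 181 W

For a radial system each layer contributes R = ln(r_out/r_in)/(2πkL); films add R = 1/(hA).
R_carbon steel pipe wall = ln(23.4/16)/(2π×54.4×20.4) = 5.452×10^-5 K/W
R_polyurethane foam = ln(63.4/23.4)/(2π×0.0302×20.4) = 0.2575 K/W
R_outer film = 1/(h_o·2πr_oL) = 1/(15.9×2π×0.0634×20.4) = 0.007739 K/W
R_total = 0.2653 K/W
Q = ΔT/R_total = 48/0.2653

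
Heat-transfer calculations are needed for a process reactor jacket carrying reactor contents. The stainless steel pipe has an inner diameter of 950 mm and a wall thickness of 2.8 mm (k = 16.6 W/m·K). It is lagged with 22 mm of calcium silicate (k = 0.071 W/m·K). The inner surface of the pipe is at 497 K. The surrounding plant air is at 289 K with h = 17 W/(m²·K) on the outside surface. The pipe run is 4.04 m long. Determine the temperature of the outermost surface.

T ≈ 322 K

For a radial system each layer contributes R = ln(r_out/r_in)/(2πkL); films add R = 1/(hA).
R_stainless steel pipe wall = ln(477.8/475)/(2π×16.6×4.04) = 1.395×10^-5 K/W
R_calcium silicate = ln(499.8/477.8)/(2π×0.071×4.04) = 0.02498 K/W
R_outer film = 1/(h_o·2πr_oL) = 1/(17×2π×0.4998×4.04) = 0.004637 K/W
R_total = 0.02963 K/W
Q = ΔT/R_total = 208/0.02963
Q = 7020 W
T_interface = T_inner − Q·ΣR(inner→interface) = 497 − 7020×0.02499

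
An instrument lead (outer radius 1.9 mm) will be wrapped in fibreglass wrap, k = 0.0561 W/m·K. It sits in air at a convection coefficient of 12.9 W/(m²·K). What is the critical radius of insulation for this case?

For a cylinder r_cr = k/h = 0.0561/12.9
r_cr = 4.35 mm; since the bare radius (1.9 mm) is below r_cr, adding a thin layer of insulation will *increase* heat loss.

r_cr ≈ 4.35 mm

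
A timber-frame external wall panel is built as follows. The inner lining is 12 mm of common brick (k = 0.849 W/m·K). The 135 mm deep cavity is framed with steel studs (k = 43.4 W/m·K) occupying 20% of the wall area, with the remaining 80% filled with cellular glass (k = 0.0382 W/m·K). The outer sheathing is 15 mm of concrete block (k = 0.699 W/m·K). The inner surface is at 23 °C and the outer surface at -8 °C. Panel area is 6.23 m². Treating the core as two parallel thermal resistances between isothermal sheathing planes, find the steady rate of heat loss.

Q ≈ 3780 W

Sheathing layers in series; stud and cavity paths in parallel between them.
R_inner = 0.012/(0.849×6.23) = 0.002269 K/W
R_stud  = 0.135/(43.4×0.2×6.23) = 0.002496 K/W
R_cav   = 0.135/(0.0382×0.8×6.23) = 0.7091 K/W
1/R_core = 1/R_stud + 1/R_cav → R_core = 0.002488 K/W
R_outer = 0.015/(0.699×6.23) = 0.003444 K/W
R_total = 0.008201 K/W
Q = ΔT/R_total = 31/0.008201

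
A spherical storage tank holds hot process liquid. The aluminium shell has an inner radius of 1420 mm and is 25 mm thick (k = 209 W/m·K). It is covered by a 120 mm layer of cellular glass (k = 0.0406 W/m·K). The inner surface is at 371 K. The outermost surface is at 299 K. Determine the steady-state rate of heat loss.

Q ≈ 692 W

Spherical conduction: R = (1/r_in − 1/r_out)/(4πk) per layer; series-sum.
R_aluminium shell = (1/1.42 − 1/1.445)/(4π×209) = 4.639×10^-6 K/W
R_cellular glass = (1/1.445 − 1/1.565)/(4π×0.0406) = 0.104 K/W
R_total = 0.104 K/W
Q = ΔT/R_total = 72/0.104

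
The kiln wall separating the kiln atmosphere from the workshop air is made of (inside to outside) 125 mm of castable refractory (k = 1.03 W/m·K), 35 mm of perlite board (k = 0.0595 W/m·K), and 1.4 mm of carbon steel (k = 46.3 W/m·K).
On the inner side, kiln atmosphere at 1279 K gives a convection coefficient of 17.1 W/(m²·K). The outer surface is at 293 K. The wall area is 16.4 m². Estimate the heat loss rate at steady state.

Using the resistance-network approach (series):
R_inner film = 1/(h_i·A) = 1/(17.1×16.4) = 0.003566 K/W
R_castable refractory = L/(kA) = 0.125/(1.03×16.4) = 0.0074 K/W
R_perlite board = L/(kA) = 0.035/(0.0595×16.4) = 0.03587 K/W
R_carbon steel = L/(kA) = 0.0014/(46.3×16.4) = 1.844×10^-6 K/W
R_total = 0.04684 K/W
Q = ΔT / R_total = 986 / 0.04684

Q ≈ 21100 W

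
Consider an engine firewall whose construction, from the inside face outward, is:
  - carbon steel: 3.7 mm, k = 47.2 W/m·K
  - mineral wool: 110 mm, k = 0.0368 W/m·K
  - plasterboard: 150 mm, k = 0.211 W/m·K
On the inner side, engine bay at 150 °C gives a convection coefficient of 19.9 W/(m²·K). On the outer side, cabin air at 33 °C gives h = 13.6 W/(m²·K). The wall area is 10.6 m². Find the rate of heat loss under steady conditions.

Q ≈ 324 W

Treating each layer as a thermal resistance in series:
R_inner film = 1/(h_i·A) = 1/(19.9×10.6) = 0.004741 K/W
R_carbon steel = L/(kA) = 0.0037/(47.2×10.6) = 7.395×10^-6 K/W
R_mineral wool = L/(kA) = 0.11/(0.0368×10.6) = 0.282 K/W
R_plasterboard = L/(kA) = 0.15/(0.211×10.6) = 0.06707 K/W
R_outer film = 1/(h_o·A) = 1/(13.6×10.6) = 0.006937 K/W
R_total = 0.3607 K/W
Q = ΔT / R_total = 117 / 0.3607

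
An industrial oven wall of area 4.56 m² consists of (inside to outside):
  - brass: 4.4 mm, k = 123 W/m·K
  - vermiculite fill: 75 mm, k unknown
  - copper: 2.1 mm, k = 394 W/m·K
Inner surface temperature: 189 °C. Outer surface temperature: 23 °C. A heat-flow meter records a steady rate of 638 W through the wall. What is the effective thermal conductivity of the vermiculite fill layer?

k ≈ 0.0632 W/(m·K)

Series thermal resistances:
R_brass = L/(kA) = 0.0044/(123×4.56) = 7.845×10^-6 K/W
R_copper = L/(kA) = 0.0021/(394×4.56) = 1.169×10^-6 K/W
Sum of known resistances R_other = 9.014×10^-6 K/W
Total R = ΔT/Q = 166/638 = 0.2602 K/W
R_vermiculite fill = R_total − R_other = 0.2602 K/W
k = L/(R·A) = 0.075/(0.2602×4.56)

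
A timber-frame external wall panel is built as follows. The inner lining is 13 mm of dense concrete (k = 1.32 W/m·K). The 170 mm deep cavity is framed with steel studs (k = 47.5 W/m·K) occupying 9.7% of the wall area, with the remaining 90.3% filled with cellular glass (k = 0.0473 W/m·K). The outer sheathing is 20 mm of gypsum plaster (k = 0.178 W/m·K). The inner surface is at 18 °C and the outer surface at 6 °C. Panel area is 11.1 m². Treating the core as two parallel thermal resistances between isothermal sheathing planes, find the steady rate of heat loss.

Sheathing layers in series; stud and cavity paths in parallel between them.
R_inner = 0.013/(1.32×11.1) = 8.873×10^-4 K/W
R_stud  = 0.17/(47.5×0.097×11.1) = 0.003324 K/W
R_cav   = 0.17/(0.0473×0.903×11.1) = 0.3586 K/W
1/R_core = 1/R_stud + 1/R_cav → R_core = 0.003293 K/W
R_outer = 0.02/(0.178×11.1) = 0.01012 K/W
R_total = 0.0143 K/W
Q = ΔT/R_total = 12/0.0143

Q ≈ 839 W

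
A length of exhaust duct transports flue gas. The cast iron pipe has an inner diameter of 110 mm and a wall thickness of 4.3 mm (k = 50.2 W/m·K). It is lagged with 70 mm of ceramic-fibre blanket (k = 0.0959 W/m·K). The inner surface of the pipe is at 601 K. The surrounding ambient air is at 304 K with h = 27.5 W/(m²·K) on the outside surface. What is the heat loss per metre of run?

q′ ≈ 222 W/m

Per-layer cylindrical resistances, series-summed:
R_cast iron pipe wall = ln(59.3/55)/(2π×50.2×1) = 2.387×10^-4 K/W
R_ceramic-fibre blanket = ln(129.3/59.3)/(2π×0.0959×1) = 1.294 K/W
R_outer film = 1/(h_o·2πr_oL) = 1/(27.5×2π×0.1293×1) = 0.04476 K/W
R_total = 1.339 K/W
Q = ΔT/R_total = 297/1.339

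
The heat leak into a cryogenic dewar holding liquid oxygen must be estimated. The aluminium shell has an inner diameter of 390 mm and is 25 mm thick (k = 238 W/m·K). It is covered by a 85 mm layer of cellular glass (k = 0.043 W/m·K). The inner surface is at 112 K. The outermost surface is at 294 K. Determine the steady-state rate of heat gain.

Each spherical layer contributes R = (1/r_i − 1/r_o)/(4πk):
R_aluminium shell = (1/0.195 − 1/0.22)/(4π×238) = 1.948×10^-4 K/W
R_cellular glass = (1/0.22 − 1/0.305)/(4π×0.043) = 2.344 K/W
R_total = 2.345 K/W
Q = ΔT/R_total = 182/2.345

Q ≈ 77.6 W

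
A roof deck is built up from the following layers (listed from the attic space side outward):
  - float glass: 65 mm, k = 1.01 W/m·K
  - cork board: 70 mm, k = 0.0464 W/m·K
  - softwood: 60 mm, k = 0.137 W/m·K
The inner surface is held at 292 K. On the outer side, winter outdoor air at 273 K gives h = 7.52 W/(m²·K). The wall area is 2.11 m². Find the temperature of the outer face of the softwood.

Series thermal resistances:
R_float glass = L/(kA) = 0.065/(1.01×2.11) = 0.0305 K/W
R_cork board = L/(kA) = 0.07/(0.0464×2.11) = 0.715 K/W
R_softwood = L/(kA) = 0.06/(0.137×2.11) = 0.2076 K/W
R_outer film = 1/(h_o·A) = 1/(7.52×2.11) = 0.06302 K/W
R_total = 1.016 K/W;  Q = ΔT/R_total = 19/1.016 = 18.7 W
T_interface = T_inner − Q·ΣR(inner→interface) = 292 − 18.7×0.953

T ≈ 274 K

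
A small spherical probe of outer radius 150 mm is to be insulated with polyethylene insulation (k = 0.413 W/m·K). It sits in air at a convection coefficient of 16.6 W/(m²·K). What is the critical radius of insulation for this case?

r_cr ≈ 49.8 mm

For a sphere r_cr = 2k/h = 2×0.413/16.6
r_cr = 49.8 mm; since the bare radius (150 mm) is above r_cr, any added insulation will reduce heat loss.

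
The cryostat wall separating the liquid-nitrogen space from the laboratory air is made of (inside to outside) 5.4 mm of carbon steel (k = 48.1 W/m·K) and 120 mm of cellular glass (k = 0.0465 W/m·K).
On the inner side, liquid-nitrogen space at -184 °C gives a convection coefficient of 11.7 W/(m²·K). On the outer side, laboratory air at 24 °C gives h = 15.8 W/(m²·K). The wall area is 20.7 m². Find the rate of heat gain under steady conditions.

Q ≈ 1580 W

Series thermal resistances:
R_inner film = 1/(h_i·A) = 1/(11.7×20.7) = 0.004129 K/W
R_carbon steel = L/(kA) = 0.0054/(48.1×20.7) = 5.423×10^-6 K/W
R_cellular glass = L/(kA) = 0.12/(0.0465×20.7) = 0.1247 K/W
R_outer film = 1/(h_o·A) = 1/(15.8×20.7) = 0.003058 K/W
R_total = 0.1319 K/W
Q = ΔT / R_total = 208 / 0.1319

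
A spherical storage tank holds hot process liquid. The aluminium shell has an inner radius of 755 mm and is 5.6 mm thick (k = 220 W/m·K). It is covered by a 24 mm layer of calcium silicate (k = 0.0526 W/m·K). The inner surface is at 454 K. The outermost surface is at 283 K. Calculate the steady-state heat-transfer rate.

Q ≈ 2810 W

For a spherical shell R = (1/r₁ − 1/r₂)/(4πk); film R = 1/(h·4πr²). In series:
R_aluminium shell = (1/0.755 − 1/0.7606)/(4π×220) = 3.527×10^-6 K/W
R_calcium silicate = (1/0.7606 − 1/0.7846)/(4π×0.0526) = 0.06084 K/W
R_total = 0.06085 K/W
Q = ΔT/R_total = 171/0.06085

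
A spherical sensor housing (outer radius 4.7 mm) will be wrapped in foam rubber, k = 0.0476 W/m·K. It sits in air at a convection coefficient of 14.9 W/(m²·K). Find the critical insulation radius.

For a sphere r_cr = 2k/h = 2×0.0476/14.9
r_cr = 6.39 mm; since the bare radius (4.7 mm) is below r_cr, adding a thin layer of insulation will *increase* heat loss.

r_cr ≈ 6.39 mm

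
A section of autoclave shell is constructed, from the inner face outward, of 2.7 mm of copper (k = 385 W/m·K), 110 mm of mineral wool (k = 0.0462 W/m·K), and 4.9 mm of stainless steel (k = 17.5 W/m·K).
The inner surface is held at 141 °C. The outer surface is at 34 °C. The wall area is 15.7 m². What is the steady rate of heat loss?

Thermal resistances in series:
R_copper = L/(kA) = 0.0027/(385×15.7) = 4.467×10^-7 K/W
R_mineral wool = L/(kA) = 0.11/(0.0462×15.7) = 0.1517 K/W
R_stainless steel = L/(kA) = 0.0049/(17.5×15.7) = 1.783×10^-5 K/W
R_total = 0.1517 K/W
Q = ΔT / R_total = 107 / 0.1517

Q ≈ 705 W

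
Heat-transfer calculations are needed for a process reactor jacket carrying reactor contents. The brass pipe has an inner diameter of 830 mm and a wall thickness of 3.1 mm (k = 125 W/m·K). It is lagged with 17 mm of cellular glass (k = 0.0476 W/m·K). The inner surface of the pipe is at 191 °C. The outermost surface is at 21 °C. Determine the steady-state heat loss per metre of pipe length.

Per-layer cylindrical resistances, series-summed:
R_brass pipe wall = ln(418.1/415)/(2π×125×1) = 9.476×10^-6 K/W
R_cellular glass = ln(435.1/418.1)/(2π×0.0476×1) = 0.1333 K/W
R_total = 0.1333 K/W
Q = ΔT/R_total = 170/0.1333

q′ ≈ 1280 W/m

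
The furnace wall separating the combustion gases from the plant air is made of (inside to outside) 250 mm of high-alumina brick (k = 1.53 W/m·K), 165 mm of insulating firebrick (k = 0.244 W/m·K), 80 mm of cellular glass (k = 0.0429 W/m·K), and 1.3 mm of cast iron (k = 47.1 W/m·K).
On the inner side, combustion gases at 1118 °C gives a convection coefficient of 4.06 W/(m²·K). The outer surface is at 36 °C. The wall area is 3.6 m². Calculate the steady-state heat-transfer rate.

Q ≈ 1320 W

Thermal resistances in series:
R_inner film = 1/(h_i·A) = 1/(4.06×3.6) = 0.06842 K/W
R_high-alumina brick = L/(kA) = 0.25/(1.53×3.6) = 0.04539 K/W
R_insulating firebrick = L/(kA) = 0.165/(0.244×3.6) = 0.1878 K/W
R_cellular glass = L/(kA) = 0.08/(0.0429×3.6) = 0.518 K/W
R_cast iron = L/(kA) = 0.0013/(47.1×3.6) = 7.667×10^-6 K/W
R_total = 0.8197 K/W
Q = ΔT / R_total = 1082 / 0.8197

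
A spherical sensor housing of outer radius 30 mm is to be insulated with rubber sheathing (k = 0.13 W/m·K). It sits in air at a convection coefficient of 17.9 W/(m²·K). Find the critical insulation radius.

r_cr ≈ 14.5 mm

For a sphere r_cr = 2k/h = 2×0.13/17.9
r_cr = 14.5 mm; since the bare radius (30 mm) is above r_cr, any added insulation will reduce heat loss.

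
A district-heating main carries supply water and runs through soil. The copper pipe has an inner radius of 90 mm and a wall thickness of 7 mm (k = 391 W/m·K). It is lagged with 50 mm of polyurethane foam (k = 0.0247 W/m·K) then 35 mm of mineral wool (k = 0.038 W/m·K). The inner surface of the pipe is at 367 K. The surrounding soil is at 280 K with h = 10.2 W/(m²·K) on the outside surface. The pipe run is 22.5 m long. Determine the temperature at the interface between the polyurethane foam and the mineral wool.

T ≈ 303 K

For a radial system each layer contributes R = ln(r_out/r_in)/(2πkL); films add R = 1/(hA).
R_copper pipe wall = ln(97/90)/(2π×391×22.5) = 1.355×10^-6 K/W
R_polyurethane foam = ln(147/97)/(2π×0.0247×22.5) = 0.1191 K/W
R_mineral wool = ln(182/147)/(2π×0.038×22.5) = 0.03976 K/W
R_outer film = 1/(h_o·2πr_oL) = 1/(10.2×2π×0.182×22.5) = 0.00381 K/W
R_total = 0.1626 K/W
Q = ΔT/R_total = 87/0.1626
Q = 535 W
T_interface = T_inner − Q·ΣR(inner→interface) = 367 − 535×0.1191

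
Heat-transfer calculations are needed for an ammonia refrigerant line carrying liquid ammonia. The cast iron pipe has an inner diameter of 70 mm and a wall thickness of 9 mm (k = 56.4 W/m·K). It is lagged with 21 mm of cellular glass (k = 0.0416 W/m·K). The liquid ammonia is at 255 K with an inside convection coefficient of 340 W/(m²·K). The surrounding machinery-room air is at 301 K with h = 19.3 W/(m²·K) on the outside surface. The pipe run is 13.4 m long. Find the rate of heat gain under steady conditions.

Per-layer cylindrical resistances, series-summed:
R_inner film = 1/(h_i·2πr₁L) = 1/(340×2π×0.035×13.4) = 9.981×10^-4 K/W
R_cast iron pipe wall = ln(44/35)/(2π×56.4×13.4) = 4.819×10^-5 K/W
R_cellular glass = ln(65/44)/(2π×0.0416×13.4) = 0.1114 K/W
R_outer film = 1/(h_o·2πr_oL) = 1/(19.3×2π×0.065×13.4) = 0.009468 K/W
R_total = 0.1219 K/W
Q = ΔT/R_total = 46/0.1219

Q ≈ 377 W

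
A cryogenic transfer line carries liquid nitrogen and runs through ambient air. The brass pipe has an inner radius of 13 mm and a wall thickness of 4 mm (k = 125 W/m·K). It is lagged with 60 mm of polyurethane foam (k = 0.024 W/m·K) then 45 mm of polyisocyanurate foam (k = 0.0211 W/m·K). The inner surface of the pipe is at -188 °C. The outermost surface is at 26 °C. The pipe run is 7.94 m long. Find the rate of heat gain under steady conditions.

Q ≈ 126 W

Treating each annulus and film as a series resistance:
R_brass pipe wall = ln(17/13)/(2π×125×7.94) = 4.302×10^-5 K/W
R_polyurethane foam = ln(77/17)/(2π×0.024×7.94) = 1.262 K/W
R_polyisocyanurate foam = ln(122/77)/(2π×0.0211×7.94) = 0.4372 K/W
R_total = 1.699 K/W
Q = ΔT/R_total = 214/1.699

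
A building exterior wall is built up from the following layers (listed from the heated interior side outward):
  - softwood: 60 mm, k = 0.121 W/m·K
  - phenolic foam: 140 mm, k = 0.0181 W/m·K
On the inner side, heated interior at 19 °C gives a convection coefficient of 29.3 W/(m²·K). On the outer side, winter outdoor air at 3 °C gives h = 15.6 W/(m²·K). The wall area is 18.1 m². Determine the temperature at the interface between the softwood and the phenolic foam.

Model the wall as resistances in series:
R_inner film = 1/(h_i·A) = 1/(29.3×18.1) = 0.001886 K/W
R_softwood = L/(kA) = 0.06/(0.121×18.1) = 0.0274 K/W
R_phenolic foam = L/(kA) = 0.14/(0.0181×18.1) = 0.4273 K/W
R_outer film = 1/(h_o·A) = 1/(15.6×18.1) = 0.003542 K/W
R_total = 0.4602 K/W;  Q = ΔT/R_total = 16/0.4602 = 34.77 W
T_interface = T_inner − Q·ΣR(inner→interface) = 19 − 34.8×0.02928

T ≈ 18 °C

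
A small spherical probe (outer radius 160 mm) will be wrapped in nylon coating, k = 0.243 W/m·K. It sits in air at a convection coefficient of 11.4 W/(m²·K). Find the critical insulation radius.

For a sphere r_cr = 2k/h = 2×0.243/11.4
r_cr = 42.6 mm; since the bare radius (160 mm) is above r_cr, any added insulation will reduce heat loss.

r_cr ≈ 42.6 mm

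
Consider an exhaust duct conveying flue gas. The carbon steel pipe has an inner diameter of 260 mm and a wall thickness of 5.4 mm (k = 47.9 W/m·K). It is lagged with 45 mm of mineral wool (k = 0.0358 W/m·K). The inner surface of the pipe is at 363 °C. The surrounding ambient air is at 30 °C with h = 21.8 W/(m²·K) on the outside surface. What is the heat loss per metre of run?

q′ ≈ 253 W/m

Radial resistances (cylindrical: R_cond = ln(r_o/r_i)/(2πkL), R_conv = 1/(h·2πrL)):
R_carbon steel pipe wall = ln(135.4/130)/(2π×47.9×1) = 1.352×10^-4 K/W
R_mineral wool = ln(180.4/135.4)/(2π×0.0358×1) = 1.276 K/W
R_outer film = 1/(h_o·2πr_oL) = 1/(21.8×2π×0.1804×1) = 0.04047 K/W
R_total = 1.316 K/W
Q = ΔT/R_total = 333/1.316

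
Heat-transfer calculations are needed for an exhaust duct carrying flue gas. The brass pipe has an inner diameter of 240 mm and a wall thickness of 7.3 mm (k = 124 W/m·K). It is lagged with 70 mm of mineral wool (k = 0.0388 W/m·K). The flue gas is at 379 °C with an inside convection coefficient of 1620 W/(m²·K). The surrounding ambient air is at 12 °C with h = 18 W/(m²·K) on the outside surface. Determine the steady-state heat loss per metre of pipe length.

q′ ≈ 199 W/m

Radial resistances (cylindrical: R_cond = ln(r_o/r_i)/(2πkL), R_conv = 1/(h·2πrL)):
R_inner film = 1/(h_i·2πr₁L) = 1/(1620×2π×0.12×1) = 8.187×10^-4 K/W
R_brass pipe wall = ln(127.3/120)/(2π×124×1) = 7.58×10^-5 K/W
R_mineral wool = ln(197.3/127.3)/(2π×0.0388×1) = 1.797 K/W
R_outer film = 1/(h_o·2πr_oL) = 1/(18×2π×0.1973×1) = 0.04481 K/W
R_total = 1.843 K/W
Q = ΔT/R_total = 367/1.843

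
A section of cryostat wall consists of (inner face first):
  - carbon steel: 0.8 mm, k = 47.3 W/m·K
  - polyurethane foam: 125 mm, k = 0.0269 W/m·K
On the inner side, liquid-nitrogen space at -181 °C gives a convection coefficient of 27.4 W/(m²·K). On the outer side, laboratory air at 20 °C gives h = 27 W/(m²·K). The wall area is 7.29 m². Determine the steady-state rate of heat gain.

Treating each layer as a thermal resistance in series:
R_inner film = 1/(h_i·A) = 1/(27.4×7.29) = 0.005006 K/W
R_carbon steel = L/(kA) = 0.0008/(47.3×7.29) = 2.32×10^-6 K/W
R_polyurethane foam = L/(kA) = 0.125/(0.0269×7.29) = 0.6374 K/W
R_outer film = 1/(h_o·A) = 1/(27×7.29) = 0.005081 K/W
R_total = 0.6475 K/W
Q = ΔT / R_total = 201 / 0.6475

Q ≈ 310 W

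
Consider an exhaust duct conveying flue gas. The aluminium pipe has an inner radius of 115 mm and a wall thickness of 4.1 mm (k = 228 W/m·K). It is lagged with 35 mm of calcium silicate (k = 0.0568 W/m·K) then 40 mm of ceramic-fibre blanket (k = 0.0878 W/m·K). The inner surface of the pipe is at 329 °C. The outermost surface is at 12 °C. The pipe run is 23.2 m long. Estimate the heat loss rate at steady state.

Radial resistances (cylindrical: R_cond = ln(r_o/r_i)/(2πkL), R_conv = 1/(h·2πrL)):
R_aluminium pipe wall = ln(119.1/115)/(2π×228×23.2) = 1.054×10^-6 K/W
R_calcium silicate = ln(154.1/119.1)/(2π×0.0568×23.2) = 0.03112 K/W
R_ceramic-fibre blanket = ln(194.1/154.1)/(2π×0.0878×23.2) = 0.01803 K/W
R_total = 0.04915 K/W
Q = ΔT/R_total = 317/0.04915

Q ≈ 6450 W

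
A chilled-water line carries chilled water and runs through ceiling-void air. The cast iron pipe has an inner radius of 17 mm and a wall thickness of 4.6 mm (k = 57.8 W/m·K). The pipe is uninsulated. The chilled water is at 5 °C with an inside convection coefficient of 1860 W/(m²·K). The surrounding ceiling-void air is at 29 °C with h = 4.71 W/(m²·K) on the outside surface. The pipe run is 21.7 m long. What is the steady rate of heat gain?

Per-layer cylindrical resistances, series-summed:
R_inner film = 1/(h_i·2πr₁L) = 1/(1860×2π×0.017×21.7) = 2.32×10^-4 K/W
R_cast iron pipe wall = ln(21.6/17)/(2π×57.8×21.7) = 3.039×10^-5 K/W
R_outer film = 1/(h_o·2πr_oL) = 1/(4.71×2π×0.0216×21.7) = 0.07209 K/W
R_total = 0.07235 K/W
Q = ΔT/R_total = 24/0.07235

Q ≈ 332 W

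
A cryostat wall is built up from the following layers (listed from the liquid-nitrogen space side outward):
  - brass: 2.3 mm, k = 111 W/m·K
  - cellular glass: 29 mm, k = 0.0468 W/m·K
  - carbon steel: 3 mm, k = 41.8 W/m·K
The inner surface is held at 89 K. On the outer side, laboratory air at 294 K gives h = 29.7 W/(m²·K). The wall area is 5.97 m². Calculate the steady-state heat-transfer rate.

Q ≈ 1870 W

Thermal resistances in series:
R_brass = L/(kA) = 0.0023/(111×5.97) = 3.471×10^-6 K/W
R_cellular glass = L/(kA) = 0.029/(0.0468×5.97) = 0.1038 K/W
R_carbon steel = L/(kA) = 0.003/(41.8×5.97) = 1.202×10^-5 K/W
R_outer film = 1/(h_o·A) = 1/(29.7×5.97) = 0.00564 K/W
R_total = 0.1095 K/W
Q = ΔT / R_total = 205 / 0.1095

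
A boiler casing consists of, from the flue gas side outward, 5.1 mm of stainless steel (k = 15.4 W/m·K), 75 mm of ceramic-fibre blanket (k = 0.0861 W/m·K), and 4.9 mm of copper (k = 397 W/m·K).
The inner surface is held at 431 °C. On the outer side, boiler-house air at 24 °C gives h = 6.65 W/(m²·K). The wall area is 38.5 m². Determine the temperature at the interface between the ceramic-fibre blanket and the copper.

T ≈ 83.9 °C

Series thermal resistances:
R_stainless steel = L/(kA) = 0.0051/(15.4×38.5) = 8.602×10^-6 K/W
R_ceramic-fibre blanket = L/(kA) = 0.075/(0.0861×38.5) = 0.02263 K/W
R_copper = L/(kA) = 0.0049/(397×38.5) = 3.206×10^-7 K/W
R_outer film = 1/(h_o·A) = 1/(6.65×38.5) = 0.003906 K/W
R_total = 0.02654 K/W;  Q = ΔT/R_total = 407/0.02654 = 15340 W
T_interface = T_inner − Q·ΣR(inner→interface) = 431 − 15300×0.02263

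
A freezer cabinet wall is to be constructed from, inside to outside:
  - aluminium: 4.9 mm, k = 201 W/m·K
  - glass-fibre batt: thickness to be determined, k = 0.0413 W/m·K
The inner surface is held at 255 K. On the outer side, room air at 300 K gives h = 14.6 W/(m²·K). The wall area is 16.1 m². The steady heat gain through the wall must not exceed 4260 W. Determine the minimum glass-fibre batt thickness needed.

Series thermal resistances:
R_aluminium = L/(kA) = 0.0049/(201×16.1) = 1.514×10^-6 K/W
R_outer film = 1/(h_o·A) = 1/(14.6×16.1) = 0.004254 K/W
Sum of the known resistances R_other = 0.004256 K/W
Required total resistance R_tot = ΔT/Q_allow = 45/4260 = 0.01056 K/W
R_glass-fibre batt = R_tot − R_other = 0.006308 K/W
L = R·k·A = 0.006308×0.0413×16.1

L ≈ 4.19 mm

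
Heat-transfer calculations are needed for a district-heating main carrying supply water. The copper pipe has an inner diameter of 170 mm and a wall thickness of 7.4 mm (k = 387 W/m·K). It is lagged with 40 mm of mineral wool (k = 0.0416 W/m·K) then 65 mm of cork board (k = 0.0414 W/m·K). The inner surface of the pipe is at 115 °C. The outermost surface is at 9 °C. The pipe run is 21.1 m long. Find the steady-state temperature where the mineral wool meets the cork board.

T ≈ 64.9 °C

Treating each annulus and film as a series resistance:
R_copper pipe wall = ln(92.4/85)/(2π×387×21.1) = 1.627×10^-6 K/W
R_mineral wool = ln(132.4/92.4)/(2π×0.0416×21.1) = 0.06522 K/W
R_cork board = ln(197.4/132.4)/(2π×0.0414×21.1) = 0.07277 K/W
R_total = 0.138 K/W
Q = ΔT/R_total = 106/0.138
Q = 768 W
T_interface = T_inner − Q·ΣR(inner→interface) = 115 − 768×0.06522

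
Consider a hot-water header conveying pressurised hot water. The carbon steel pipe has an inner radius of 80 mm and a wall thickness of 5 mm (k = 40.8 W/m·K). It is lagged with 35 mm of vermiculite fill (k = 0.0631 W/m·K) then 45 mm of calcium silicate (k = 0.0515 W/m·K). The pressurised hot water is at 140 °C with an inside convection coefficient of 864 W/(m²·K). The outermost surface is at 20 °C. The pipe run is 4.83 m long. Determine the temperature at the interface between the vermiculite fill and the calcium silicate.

For a radial system each layer contributes R = ln(r_out/r_in)/(2πkL); films add R = 1/(hA).
R_inner film = 1/(h_i·2πr₁L) = 1/(864×2π×0.08×4.83) = 4.767×10^-4 K/W
R_carbon steel pipe wall = ln(85/80)/(2π×40.8×4.83) = 4.896×10^-5 K/W
R_vermiculite fill = ln(120/85)/(2π×0.0631×4.83) = 0.1801 K/W
R_calcium silicate = ln(165/120)/(2π×0.0515×4.83) = 0.2038 K/W
R_total = 0.3844 K/W
Q = ΔT/R_total = 120/0.3844
Q = 312 W
T_interface = T_inner − Q·ΣR(inner→interface) = 140 − 312×0.1806

T ≈ 83.6 °C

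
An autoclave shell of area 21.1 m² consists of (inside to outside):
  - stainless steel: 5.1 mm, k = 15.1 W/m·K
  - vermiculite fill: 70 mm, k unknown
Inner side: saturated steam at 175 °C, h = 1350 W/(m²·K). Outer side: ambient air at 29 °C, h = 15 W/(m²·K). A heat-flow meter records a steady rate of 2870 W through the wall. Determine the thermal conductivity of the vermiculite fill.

k ≈ 0.0696 W/(m·K)

Using the resistance-network approach (series):
R_inner film = 1/(h_i·A) = 1/(1350×21.1) = 3.511×10^-5 K/W
R_stainless steel = L/(kA) = 0.0051/(15.1×21.1) = 1.601×10^-5 K/W
R_outer film = 1/(h_o·A) = 1/(15×21.1) = 0.00316 K/W
Sum of known resistances R_other = 0.003211 K/W
Total R = ΔT/Q = 146/2870 = 0.05087 K/W
R_vermiculite fill = R_total − R_other = 0.04766 K/W
k = L/(R·A) = 0.07/(0.04766×21.1)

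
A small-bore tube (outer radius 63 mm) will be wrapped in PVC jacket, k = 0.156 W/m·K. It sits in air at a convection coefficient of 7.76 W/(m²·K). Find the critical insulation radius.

r_cr ≈ 20.1 mm

For a cylinder r_cr = k/h = 0.156/7.76
r_cr = 20.1 mm; since the bare radius (63 mm) is above r_cr, any added insulation will reduce heat loss.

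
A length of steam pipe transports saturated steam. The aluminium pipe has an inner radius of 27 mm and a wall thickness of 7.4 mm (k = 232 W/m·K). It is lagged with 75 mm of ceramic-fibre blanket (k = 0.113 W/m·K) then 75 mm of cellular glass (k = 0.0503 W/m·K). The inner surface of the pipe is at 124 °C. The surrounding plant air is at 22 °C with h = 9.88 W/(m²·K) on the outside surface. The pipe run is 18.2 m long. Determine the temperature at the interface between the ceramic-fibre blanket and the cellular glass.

Cylindrical conduction, so R = ln(r₂/r₁)/(2πkL) per layer, in series:
R_aluminium pipe wall = ln(34.4/27)/(2π×232×18.2) = 9.13×10^-6 K/W
R_ceramic-fibre blanket = ln(109.4/34.4)/(2π×0.113×18.2) = 0.08953 K/W
R_cellular glass = ln(184.4/109.4)/(2π×0.0503×18.2) = 0.09077 K/W
R_outer film = 1/(h_o·2πr_oL) = 1/(9.88×2π×0.1844×18.2) = 0.0048 K/W
R_total = 0.1851 K/W
Q = ΔT/R_total = 102/0.1851
Q = 551 W
T_interface = T_inner − Q·ΣR(inner→interface) = 124 − 551×0.08954

T ≈ 74.7 °C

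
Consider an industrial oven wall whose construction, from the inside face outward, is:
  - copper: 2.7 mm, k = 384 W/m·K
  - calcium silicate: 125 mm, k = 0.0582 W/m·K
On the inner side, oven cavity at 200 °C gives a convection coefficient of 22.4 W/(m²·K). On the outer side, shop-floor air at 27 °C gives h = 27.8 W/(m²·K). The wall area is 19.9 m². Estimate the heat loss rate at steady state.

Q ≈ 1540 W

Series thermal resistances:
R_inner film = 1/(h_i·A) = 1/(22.4×19.9) = 0.002243 K/W
R_copper = L/(kA) = 0.0027/(384×19.9) = 3.533×10^-7 K/W
R_calcium silicate = L/(kA) = 0.125/(0.0582×19.9) = 0.1079 K/W
R_outer film = 1/(h_o·A) = 1/(27.8×19.9) = 0.001808 K/W
R_total = 0.112 K/W
Q = ΔT / R_total = 173 / 0.112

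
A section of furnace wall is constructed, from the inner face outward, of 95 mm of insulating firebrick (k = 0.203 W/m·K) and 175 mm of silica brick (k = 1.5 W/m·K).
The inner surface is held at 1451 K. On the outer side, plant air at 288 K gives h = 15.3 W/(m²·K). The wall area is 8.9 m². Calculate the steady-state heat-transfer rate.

Q ≈ 15900 W

Series thermal resistances:
R_insulating firebrick = L/(kA) = 0.095/(0.203×8.9) = 0.05258 K/W
R_silica brick = L/(kA) = 0.175/(1.5×8.9) = 0.01311 K/W
R_outer film = 1/(h_o·A) = 1/(15.3×8.9) = 0.007344 K/W
R_total = 0.07303 K/W
Q = ΔT / R_total = 1163 / 0.07303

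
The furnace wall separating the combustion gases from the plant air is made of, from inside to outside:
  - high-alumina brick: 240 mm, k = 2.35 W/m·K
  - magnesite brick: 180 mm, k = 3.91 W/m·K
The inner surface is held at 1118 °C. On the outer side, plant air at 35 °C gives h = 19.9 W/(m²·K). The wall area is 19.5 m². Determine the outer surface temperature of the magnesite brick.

T ≈ 309 °C

Series thermal resistances:
R_high-alumina brick = L/(kA) = 0.24/(2.35×19.5) = 0.005237 K/W
R_magnesite brick = L/(kA) = 0.18/(3.91×19.5) = 0.002361 K/W
R_outer film = 1/(h_o·A) = 1/(19.9×19.5) = 0.002577 K/W
R_total = 0.01018 K/W;  Q = ΔT/R_total = 1083/0.01018 = 106400 W
T_interface = T_inner − Q·ΣR(inner→interface) = 1118 − 106000×0.007598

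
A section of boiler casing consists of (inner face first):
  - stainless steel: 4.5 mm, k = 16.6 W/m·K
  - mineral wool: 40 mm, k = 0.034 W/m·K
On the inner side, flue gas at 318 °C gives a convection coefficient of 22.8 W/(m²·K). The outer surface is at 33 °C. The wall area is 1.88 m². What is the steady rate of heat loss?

Q ≈ 439 W

Using the resistance-network approach (series):
R_inner film = 1/(h_i·A) = 1/(22.8×1.88) = 0.02333 K/W
R_stainless steel = L/(kA) = 0.0045/(16.6×1.88) = 1.442×10^-4 K/W
R_mineral wool = L/(kA) = 0.04/(0.034×1.88) = 0.6258 K/W
R_total = 0.6493 K/W
Q = ΔT / R_total = 285 / 0.6493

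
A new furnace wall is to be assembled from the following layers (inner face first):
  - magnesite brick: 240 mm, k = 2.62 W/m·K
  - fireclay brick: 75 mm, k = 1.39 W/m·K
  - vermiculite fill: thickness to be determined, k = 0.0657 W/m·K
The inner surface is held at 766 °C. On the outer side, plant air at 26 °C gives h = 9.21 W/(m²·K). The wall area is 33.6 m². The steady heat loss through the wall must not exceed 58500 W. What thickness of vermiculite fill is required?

Thermal resistances in series:
R_magnesite brick = L/(kA) = 0.24/(2.62×33.6) = 0.002726 K/W
R_fireclay brick = L/(kA) = 0.075/(1.39×33.6) = 0.001606 K/W
R_outer film = 1/(h_o·A) = 1/(9.21×33.6) = 0.003231 K/W
Sum of the known resistances R_other = 0.007564 K/W
Required total resistance R_tot = ΔT/Q_allow = 740/58500 = 0.01265 K/W
R_vermiculite fill = R_tot − R_other = 0.005086 K/W
L = R·k·A = 0.005086×0.0657×33.6

L ≈ 11.2 mm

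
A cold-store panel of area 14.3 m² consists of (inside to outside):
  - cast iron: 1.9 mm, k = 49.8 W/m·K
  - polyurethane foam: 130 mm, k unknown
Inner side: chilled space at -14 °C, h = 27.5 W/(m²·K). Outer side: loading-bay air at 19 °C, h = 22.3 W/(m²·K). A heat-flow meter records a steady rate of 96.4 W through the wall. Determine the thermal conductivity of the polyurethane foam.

k ≈ 0.027 W/(m·K)

Thermal resistances in series:
R_inner film = 1/(h_i·A) = 1/(27.5×14.3) = 0.002543 K/W
R_cast iron = L/(kA) = 0.0019/(49.8×14.3) = 2.668×10^-6 K/W
R_outer film = 1/(h_o·A) = 1/(22.3×14.3) = 0.003136 K/W
Sum of known resistances R_other = 0.005681 K/W
Total R = ΔT/Q = 33/96.4 = 0.3423 K/W
R_polyurethane foam = R_total − R_other = 0.3366 K/W
k = L/(R·A) = 0.13/(0.3366×14.3)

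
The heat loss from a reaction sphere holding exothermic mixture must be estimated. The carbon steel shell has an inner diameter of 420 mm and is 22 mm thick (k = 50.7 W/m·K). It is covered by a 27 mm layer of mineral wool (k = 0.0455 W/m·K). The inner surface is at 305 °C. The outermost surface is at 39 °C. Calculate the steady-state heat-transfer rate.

For a spherical shell R = (1/r₁ − 1/r₂)/(4πk); film R = 1/(h·4πr²). In series:
R_carbon steel shell = (1/0.21 − 1/0.232)/(4π×50.7) = 7.088×10^-4 K/W
R_mineral wool = (1/0.232 − 1/0.259)/(4π×0.0455) = 0.7859 K/W
R_total = 0.7866 K/W
Q = ΔT/R_total = 266/0.7866

Q ≈ 338 W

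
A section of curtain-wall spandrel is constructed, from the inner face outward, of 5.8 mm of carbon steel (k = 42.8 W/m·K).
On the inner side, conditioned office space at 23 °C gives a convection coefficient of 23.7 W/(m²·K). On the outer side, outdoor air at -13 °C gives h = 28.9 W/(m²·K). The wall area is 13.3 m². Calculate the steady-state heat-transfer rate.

Q ≈ 6220 W

Treating each layer as a thermal resistance in series:
R_inner film = 1/(h_i·A) = 1/(23.7×13.3) = 0.003172 K/W
R_carbon steel = L/(kA) = 0.0058/(42.8×13.3) = 1.019×10^-5 K/W
R_outer film = 1/(h_o·A) = 1/(28.9×13.3) = 0.002602 K/W
R_total = 0.005784 K/W
Q = ΔT / R_total = 36 / 0.005784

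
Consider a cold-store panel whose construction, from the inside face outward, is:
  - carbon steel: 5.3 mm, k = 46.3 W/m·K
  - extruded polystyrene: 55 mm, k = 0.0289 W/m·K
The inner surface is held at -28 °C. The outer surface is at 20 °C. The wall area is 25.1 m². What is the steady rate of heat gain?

Q ≈ 633 W

Treating each layer as a thermal resistance in series:
R_carbon steel = L/(kA) = 0.0053/(46.3×25.1) = 4.561×10^-6 K/W
R_extruded polystyrene = L/(kA) = 0.055/(0.0289×25.1) = 0.07582 K/W
R_total = 0.07583 K/W
Q = ΔT / R_total = 48 / 0.07583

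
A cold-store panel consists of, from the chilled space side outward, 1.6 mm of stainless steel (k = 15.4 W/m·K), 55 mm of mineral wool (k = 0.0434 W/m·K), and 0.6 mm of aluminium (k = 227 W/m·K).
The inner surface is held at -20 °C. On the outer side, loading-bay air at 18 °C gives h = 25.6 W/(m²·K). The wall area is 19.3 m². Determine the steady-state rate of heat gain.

Thermal resistances in series:
R_stainless steel = L/(kA) = 0.0016/(15.4×19.3) = 5.383×10^-6 K/W
R_mineral wool = L/(kA) = 0.055/(0.0434×19.3) = 0.06566 K/W
R_aluminium = L/(kA) = 0.0006/(227×19.3) = 1.37×10^-7 K/W
R_outer film = 1/(h_o·A) = 1/(25.6×19.3) = 0.002024 K/W
R_total = 0.06769 K/W
Q = ΔT / R_total = 38 / 0.06769

Q ≈ 561 W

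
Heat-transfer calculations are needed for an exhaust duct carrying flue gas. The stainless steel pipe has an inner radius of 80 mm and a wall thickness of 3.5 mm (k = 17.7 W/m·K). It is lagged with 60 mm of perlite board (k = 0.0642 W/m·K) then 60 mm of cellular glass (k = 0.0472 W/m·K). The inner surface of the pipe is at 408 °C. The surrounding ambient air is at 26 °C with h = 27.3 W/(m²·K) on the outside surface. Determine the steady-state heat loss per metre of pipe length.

Radial resistances (cylindrical: R_cond = ln(r_o/r_i)/(2πkL), R_conv = 1/(h·2πrL)):
R_stainless steel pipe wall = ln(83.5/80)/(2π×17.7×1) = 3.85×10^-4 K/W
R_perlite board = ln(143.5/83.5)/(2π×0.0642×1) = 1.342 K/W
R_cellular glass = ln(203.5/143.5)/(2π×0.0472×1) = 1.178 K/W
R_outer film = 1/(h_o·2πr_oL) = 1/(27.3×2π×0.2035×1) = 0.02865 K/W
R_total = 2.549 K/W
Q = ΔT/R_total = 382/2.549

q′ ≈ 150 W/m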